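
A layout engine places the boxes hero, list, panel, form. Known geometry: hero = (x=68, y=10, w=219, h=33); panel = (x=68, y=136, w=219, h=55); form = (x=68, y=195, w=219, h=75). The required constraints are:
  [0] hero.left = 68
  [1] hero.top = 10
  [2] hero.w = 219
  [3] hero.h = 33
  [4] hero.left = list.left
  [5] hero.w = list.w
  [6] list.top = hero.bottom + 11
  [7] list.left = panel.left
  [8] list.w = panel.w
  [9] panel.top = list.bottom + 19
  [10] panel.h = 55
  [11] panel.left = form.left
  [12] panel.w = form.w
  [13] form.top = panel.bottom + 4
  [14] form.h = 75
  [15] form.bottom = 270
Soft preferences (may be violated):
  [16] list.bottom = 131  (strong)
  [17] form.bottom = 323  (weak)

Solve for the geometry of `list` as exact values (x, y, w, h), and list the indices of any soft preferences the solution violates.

list = (x=68, y=54, w=219, h=63)
violated soft preferences: 16, 17

1. list.x = 68  [hero.left = list.left]
2. list.w = 219  [hero.w = list.w]
3. list.y = 54  [list.top = hero.bottom + 11]
4. list.h = 63  [panel.top = list.bottom + 19]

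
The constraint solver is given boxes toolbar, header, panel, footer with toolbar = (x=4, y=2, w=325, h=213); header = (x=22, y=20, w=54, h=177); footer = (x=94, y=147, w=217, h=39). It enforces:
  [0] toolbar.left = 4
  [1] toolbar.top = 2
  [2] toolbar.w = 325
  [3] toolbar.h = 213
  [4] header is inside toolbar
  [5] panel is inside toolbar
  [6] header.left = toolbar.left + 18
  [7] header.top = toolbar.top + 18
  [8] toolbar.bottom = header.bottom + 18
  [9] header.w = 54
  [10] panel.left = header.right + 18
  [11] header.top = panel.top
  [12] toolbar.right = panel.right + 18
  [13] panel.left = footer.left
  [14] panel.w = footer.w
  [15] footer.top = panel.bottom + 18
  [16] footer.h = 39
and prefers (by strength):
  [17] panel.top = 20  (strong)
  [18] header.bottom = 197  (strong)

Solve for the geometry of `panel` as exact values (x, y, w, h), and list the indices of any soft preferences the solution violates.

panel = (x=94, y=20, w=217, h=109)
violated soft preferences: none

1. panel.x = 94  [panel.left = header.right + 18]
2. panel.y = 20  [header.top = panel.top]
3. panel.w = 217  [toolbar.right = panel.right + 18]
4. panel.h = 109  [footer.top = panel.bottom + 18]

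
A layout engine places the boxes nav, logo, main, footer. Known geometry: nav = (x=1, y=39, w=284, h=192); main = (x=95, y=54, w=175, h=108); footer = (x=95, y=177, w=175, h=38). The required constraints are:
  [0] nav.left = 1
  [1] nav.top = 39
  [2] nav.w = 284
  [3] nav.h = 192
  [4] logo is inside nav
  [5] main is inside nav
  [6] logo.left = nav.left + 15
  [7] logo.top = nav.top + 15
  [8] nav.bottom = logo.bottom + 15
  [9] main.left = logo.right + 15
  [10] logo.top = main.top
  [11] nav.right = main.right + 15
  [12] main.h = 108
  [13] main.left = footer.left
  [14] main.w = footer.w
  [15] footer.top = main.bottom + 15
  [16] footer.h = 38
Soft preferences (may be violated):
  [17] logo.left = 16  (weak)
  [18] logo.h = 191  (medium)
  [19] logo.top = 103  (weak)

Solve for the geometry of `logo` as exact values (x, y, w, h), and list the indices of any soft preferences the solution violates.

logo = (x=16, y=54, w=64, h=162)
violated soft preferences: 18, 19

1. logo.x = 16  [logo.left = nav.left + 15]
2. logo.y = 54  [logo.top = nav.top + 15]
3. logo.h = 162  [nav.bottom = logo.bottom + 15]
4. logo.w = 64  [main.left = logo.right + 15]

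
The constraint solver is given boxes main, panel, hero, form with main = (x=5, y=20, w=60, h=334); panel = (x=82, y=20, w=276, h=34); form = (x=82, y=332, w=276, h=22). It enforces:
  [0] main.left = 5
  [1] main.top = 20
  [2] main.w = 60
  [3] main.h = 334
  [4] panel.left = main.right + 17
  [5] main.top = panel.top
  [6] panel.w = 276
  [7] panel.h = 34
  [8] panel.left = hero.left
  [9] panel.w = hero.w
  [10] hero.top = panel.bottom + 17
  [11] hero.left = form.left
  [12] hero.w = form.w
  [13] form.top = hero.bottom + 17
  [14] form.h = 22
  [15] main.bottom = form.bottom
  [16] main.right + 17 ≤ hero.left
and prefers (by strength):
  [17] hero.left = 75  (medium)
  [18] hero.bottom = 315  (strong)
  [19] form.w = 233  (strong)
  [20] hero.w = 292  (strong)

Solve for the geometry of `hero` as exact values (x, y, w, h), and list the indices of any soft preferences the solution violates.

hero = (x=82, y=71, w=276, h=244)
violated soft preferences: 17, 19, 20

1. hero.x = 82  [panel.left = hero.left]
2. hero.w = 276  [panel.w = hero.w]
3. hero.y = 71  [hero.top = panel.bottom + 17]
4. hero.h = 244  [form.top = hero.bottom + 17]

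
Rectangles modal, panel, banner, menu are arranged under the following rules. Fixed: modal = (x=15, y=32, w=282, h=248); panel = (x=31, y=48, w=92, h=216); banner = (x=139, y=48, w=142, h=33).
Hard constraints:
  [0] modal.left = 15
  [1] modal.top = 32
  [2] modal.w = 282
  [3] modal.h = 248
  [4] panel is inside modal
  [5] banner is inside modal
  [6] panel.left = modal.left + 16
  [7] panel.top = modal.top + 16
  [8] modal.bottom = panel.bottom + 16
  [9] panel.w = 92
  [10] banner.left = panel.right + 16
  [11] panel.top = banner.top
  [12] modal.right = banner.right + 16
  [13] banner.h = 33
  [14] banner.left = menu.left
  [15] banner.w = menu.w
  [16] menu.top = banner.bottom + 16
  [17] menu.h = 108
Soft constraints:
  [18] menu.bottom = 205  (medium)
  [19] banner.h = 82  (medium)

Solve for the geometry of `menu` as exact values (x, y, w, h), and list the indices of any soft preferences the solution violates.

1. menu.x = 139  [banner.left = menu.left]
2. menu.w = 142  [banner.w = menu.w]
3. menu.y = 97  [menu.top = banner.bottom + 16]
4. menu.h = 108  [menu.h = 108]

menu = (x=139, y=97, w=142, h=108)
violated soft preferences: 19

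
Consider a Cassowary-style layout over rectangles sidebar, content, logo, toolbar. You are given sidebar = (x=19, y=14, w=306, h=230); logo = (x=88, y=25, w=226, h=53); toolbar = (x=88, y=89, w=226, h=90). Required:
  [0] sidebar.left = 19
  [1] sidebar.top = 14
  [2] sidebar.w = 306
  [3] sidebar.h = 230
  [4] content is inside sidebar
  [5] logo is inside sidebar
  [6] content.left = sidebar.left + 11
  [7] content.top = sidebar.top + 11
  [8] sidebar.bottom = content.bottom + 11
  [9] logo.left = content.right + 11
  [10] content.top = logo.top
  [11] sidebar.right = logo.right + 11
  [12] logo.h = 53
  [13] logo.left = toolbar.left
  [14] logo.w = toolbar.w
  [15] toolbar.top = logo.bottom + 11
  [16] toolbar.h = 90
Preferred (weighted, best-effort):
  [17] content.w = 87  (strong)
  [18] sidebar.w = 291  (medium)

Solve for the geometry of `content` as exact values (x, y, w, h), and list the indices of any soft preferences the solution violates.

content = (x=30, y=25, w=47, h=208)
violated soft preferences: 17, 18

1. content.x = 30  [content.left = sidebar.left + 11]
2. content.y = 25  [content.top = sidebar.top + 11]
3. content.h = 208  [sidebar.bottom = content.bottom + 11]
4. content.w = 47  [logo.left = content.right + 11]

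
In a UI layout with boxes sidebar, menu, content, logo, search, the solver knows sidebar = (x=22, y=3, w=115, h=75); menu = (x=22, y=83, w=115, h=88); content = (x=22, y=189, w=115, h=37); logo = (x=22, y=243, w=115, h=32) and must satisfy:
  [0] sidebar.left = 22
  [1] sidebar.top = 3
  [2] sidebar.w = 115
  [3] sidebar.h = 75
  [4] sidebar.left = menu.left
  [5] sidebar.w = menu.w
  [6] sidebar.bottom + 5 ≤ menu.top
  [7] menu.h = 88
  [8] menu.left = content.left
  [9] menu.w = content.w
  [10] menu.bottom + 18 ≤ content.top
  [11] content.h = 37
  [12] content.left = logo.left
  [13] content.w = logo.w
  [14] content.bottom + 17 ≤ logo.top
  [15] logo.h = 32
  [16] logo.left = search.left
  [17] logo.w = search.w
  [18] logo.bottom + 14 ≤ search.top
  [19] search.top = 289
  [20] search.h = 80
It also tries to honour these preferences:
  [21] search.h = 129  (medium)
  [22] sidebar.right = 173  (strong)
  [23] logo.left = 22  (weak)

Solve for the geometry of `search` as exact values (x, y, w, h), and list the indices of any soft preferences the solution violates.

1. search.x = 22  [logo.left = search.left]
2. search.w = 115  [logo.w = search.w]
3. search.y = 289  [search.top = 289]
4. search.h = 80  [search.h = 80]

search = (x=22, y=289, w=115, h=80)
violated soft preferences: 21, 22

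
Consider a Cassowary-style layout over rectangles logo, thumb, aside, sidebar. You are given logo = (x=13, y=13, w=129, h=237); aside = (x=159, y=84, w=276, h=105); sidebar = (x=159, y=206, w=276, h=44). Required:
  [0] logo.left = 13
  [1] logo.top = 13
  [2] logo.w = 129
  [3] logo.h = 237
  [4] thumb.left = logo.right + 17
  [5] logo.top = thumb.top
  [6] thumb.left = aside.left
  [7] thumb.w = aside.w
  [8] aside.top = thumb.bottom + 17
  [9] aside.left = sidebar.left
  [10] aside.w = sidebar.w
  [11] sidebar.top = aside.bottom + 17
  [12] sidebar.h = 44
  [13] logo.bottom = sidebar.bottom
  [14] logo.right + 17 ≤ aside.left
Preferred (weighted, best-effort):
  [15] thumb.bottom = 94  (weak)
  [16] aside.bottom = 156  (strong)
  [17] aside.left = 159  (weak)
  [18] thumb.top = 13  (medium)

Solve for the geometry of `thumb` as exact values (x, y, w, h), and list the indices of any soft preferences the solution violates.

1. thumb.x = 159  [thumb.left = logo.right + 17]
2. thumb.y = 13  [logo.top = thumb.top]
3. thumb.w = 276  [thumb.w = aside.w]
4. thumb.h = 54  [aside.top = thumb.bottom + 17]

thumb = (x=159, y=13, w=276, h=54)
violated soft preferences: 15, 16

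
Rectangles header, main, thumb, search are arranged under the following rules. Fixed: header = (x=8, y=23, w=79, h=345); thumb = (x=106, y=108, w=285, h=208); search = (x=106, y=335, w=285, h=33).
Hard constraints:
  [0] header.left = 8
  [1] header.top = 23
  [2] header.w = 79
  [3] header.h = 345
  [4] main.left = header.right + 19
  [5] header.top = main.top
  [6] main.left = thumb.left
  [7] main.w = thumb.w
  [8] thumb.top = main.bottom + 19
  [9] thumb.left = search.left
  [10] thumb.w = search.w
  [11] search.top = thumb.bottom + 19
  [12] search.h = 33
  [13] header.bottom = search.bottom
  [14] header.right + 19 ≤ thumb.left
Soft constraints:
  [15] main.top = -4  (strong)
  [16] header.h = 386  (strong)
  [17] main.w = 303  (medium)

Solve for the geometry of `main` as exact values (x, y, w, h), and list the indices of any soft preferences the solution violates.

1. main.x = 106  [main.left = header.right + 19]
2. main.y = 23  [header.top = main.top]
3. main.w = 285  [main.w = thumb.w]
4. main.h = 66  [thumb.top = main.bottom + 19]

main = (x=106, y=23, w=285, h=66)
violated soft preferences: 15, 16, 17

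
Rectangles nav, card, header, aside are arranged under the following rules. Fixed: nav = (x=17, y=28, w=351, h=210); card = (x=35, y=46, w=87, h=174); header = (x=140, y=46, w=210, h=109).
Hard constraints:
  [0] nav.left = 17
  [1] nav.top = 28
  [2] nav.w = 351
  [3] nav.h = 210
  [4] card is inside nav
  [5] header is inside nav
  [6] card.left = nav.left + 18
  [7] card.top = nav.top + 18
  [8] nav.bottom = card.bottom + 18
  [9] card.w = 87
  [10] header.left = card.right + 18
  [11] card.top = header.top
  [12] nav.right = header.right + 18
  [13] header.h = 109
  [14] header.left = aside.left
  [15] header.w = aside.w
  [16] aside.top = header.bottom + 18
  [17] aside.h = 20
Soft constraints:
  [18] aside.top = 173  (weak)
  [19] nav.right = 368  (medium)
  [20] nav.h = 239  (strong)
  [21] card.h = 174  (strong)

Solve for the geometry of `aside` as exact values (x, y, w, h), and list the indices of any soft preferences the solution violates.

1. aside.x = 140  [header.left = aside.left]
2. aside.w = 210  [header.w = aside.w]
3. aside.y = 173  [aside.top = header.bottom + 18]
4. aside.h = 20  [aside.h = 20]

aside = (x=140, y=173, w=210, h=20)
violated soft preferences: 20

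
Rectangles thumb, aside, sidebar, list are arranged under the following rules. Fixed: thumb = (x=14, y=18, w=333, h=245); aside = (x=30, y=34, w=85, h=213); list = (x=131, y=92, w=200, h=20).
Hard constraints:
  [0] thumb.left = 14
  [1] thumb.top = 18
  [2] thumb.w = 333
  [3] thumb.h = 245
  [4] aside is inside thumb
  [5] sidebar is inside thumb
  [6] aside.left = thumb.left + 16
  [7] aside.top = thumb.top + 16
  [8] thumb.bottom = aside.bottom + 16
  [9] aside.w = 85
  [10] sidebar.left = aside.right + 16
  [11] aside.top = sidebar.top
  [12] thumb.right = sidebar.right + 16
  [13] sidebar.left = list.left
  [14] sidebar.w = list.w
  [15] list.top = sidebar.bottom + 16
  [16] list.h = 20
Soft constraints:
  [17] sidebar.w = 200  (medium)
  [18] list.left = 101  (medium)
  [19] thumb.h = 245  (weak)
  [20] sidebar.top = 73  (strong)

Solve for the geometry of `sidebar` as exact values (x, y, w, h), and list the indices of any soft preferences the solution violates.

sidebar = (x=131, y=34, w=200, h=42)
violated soft preferences: 18, 20

1. sidebar.x = 131  [sidebar.left = aside.right + 16]
2. sidebar.y = 34  [aside.top = sidebar.top]
3. sidebar.w = 200  [thumb.right = sidebar.right + 16]
4. sidebar.h = 42  [list.top = sidebar.bottom + 16]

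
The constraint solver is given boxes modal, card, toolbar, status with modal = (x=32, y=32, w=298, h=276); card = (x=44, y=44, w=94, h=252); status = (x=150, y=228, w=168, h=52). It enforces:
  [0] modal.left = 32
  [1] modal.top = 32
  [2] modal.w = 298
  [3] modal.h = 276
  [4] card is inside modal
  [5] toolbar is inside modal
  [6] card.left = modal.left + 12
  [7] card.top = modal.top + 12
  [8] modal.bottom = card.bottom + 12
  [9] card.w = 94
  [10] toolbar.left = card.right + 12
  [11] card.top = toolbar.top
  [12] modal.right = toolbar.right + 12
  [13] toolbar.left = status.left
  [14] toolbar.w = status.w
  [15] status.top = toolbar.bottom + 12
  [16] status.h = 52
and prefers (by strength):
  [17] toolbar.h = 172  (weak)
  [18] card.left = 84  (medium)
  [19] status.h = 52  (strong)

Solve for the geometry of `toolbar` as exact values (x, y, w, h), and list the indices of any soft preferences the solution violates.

toolbar = (x=150, y=44, w=168, h=172)
violated soft preferences: 18

1. toolbar.x = 150  [toolbar.left = card.right + 12]
2. toolbar.y = 44  [card.top = toolbar.top]
3. toolbar.w = 168  [modal.right = toolbar.right + 12]
4. toolbar.h = 172  [status.top = toolbar.bottom + 12]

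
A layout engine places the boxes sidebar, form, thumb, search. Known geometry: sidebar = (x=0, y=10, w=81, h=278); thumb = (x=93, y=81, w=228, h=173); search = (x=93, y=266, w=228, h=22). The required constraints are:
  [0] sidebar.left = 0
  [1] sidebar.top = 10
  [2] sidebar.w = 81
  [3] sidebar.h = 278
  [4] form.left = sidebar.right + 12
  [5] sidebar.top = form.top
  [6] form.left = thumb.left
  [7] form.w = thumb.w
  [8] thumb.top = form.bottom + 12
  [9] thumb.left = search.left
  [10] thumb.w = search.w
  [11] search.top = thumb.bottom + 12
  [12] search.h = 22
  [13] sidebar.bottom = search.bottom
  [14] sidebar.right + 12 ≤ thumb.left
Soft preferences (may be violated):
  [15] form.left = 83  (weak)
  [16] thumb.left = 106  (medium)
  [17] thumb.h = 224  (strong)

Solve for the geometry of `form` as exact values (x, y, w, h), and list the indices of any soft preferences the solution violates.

1. form.x = 93  [form.left = sidebar.right + 12]
2. form.y = 10  [sidebar.top = form.top]
3. form.w = 228  [form.w = thumb.w]
4. form.h = 59  [thumb.top = form.bottom + 12]

form = (x=93, y=10, w=228, h=59)
violated soft preferences: 15, 16, 17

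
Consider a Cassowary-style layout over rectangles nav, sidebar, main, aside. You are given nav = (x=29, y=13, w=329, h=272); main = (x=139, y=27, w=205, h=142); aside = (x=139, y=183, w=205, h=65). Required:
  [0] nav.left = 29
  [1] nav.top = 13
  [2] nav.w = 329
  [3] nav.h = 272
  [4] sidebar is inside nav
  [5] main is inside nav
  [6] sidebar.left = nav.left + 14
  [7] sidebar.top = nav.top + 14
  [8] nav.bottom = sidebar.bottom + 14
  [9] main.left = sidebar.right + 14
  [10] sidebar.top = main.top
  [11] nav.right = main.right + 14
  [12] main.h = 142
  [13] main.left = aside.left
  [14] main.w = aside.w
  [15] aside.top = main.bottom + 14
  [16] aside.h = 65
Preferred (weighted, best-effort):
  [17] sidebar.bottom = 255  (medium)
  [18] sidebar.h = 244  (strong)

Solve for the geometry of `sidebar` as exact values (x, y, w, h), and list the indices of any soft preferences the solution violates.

1. sidebar.x = 43  [sidebar.left = nav.left + 14]
2. sidebar.y = 27  [sidebar.top = nav.top + 14]
3. sidebar.h = 244  [nav.bottom = sidebar.bottom + 14]
4. sidebar.w = 82  [main.left = sidebar.right + 14]

sidebar = (x=43, y=27, w=82, h=244)
violated soft preferences: 17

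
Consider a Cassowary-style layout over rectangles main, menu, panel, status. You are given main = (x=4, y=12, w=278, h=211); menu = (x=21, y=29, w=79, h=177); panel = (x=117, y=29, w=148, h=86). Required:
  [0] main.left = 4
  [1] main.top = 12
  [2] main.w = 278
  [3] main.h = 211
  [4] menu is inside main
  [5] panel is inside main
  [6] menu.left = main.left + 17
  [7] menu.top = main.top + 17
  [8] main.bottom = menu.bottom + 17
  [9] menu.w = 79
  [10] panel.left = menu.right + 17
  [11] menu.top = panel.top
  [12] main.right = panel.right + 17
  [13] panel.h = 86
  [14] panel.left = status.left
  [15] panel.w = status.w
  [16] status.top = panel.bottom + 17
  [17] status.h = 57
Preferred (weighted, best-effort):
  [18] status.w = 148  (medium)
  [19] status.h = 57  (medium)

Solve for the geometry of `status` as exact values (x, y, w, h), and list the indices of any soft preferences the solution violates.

status = (x=117, y=132, w=148, h=57)
violated soft preferences: none

1. status.x = 117  [panel.left = status.left]
2. status.w = 148  [panel.w = status.w]
3. status.y = 132  [status.top = panel.bottom + 17]
4. status.h = 57  [status.h = 57]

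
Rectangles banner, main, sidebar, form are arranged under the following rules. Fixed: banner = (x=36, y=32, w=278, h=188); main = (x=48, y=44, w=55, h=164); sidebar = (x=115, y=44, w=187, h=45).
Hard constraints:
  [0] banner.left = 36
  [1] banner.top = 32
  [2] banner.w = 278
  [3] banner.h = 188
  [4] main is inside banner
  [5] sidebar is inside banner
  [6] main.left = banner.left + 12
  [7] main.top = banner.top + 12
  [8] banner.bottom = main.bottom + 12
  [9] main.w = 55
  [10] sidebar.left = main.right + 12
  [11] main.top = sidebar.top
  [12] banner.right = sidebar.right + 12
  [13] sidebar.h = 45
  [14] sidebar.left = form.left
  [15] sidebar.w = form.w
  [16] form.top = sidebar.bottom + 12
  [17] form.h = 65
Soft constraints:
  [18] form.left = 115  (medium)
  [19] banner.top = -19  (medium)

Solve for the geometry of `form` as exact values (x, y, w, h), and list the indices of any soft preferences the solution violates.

form = (x=115, y=101, w=187, h=65)
violated soft preferences: 19

1. form.x = 115  [sidebar.left = form.left]
2. form.w = 187  [sidebar.w = form.w]
3. form.y = 101  [form.top = sidebar.bottom + 12]
4. form.h = 65  [form.h = 65]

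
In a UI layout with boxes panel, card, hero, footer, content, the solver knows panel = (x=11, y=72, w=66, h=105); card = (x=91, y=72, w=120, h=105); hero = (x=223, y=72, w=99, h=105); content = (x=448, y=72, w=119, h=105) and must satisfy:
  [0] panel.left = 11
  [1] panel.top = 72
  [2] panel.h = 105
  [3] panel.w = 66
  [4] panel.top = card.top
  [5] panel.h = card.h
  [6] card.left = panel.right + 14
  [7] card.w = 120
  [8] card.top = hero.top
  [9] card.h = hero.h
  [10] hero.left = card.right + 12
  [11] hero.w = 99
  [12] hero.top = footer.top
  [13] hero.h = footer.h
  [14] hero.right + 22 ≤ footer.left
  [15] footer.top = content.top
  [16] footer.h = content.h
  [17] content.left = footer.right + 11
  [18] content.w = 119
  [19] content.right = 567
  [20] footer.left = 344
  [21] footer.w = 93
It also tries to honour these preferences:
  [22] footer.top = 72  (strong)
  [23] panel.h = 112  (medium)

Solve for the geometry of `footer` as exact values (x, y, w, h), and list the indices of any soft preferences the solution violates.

footer = (x=344, y=72, w=93, h=105)
violated soft preferences: 23

1. footer.y = 72  [hero.top = footer.top]
2. footer.h = 105  [hero.h = footer.h]
3. footer.x = 344  [footer.left = 344]
4. footer.w = 93  [footer.w = 93]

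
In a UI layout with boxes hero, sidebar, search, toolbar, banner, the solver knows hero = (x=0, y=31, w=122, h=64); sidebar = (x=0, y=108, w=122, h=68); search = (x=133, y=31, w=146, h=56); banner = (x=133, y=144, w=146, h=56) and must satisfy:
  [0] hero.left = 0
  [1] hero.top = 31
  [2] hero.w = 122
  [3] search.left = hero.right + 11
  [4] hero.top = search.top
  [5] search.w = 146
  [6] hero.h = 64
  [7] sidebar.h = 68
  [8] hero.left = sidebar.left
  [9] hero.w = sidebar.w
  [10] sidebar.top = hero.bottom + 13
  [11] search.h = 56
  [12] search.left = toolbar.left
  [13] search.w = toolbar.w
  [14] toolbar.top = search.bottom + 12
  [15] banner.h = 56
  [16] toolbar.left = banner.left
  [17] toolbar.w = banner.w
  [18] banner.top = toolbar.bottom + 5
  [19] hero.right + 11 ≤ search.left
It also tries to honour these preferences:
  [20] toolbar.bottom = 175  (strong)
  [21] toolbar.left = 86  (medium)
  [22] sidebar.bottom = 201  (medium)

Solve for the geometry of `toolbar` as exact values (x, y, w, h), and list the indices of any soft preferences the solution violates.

toolbar = (x=133, y=99, w=146, h=40)
violated soft preferences: 20, 21, 22

1. toolbar.x = 133  [search.left = toolbar.left]
2. toolbar.w = 146  [search.w = toolbar.w]
3. toolbar.y = 99  [toolbar.top = search.bottom + 12]
4. toolbar.h = 40  [banner.top = toolbar.bottom + 5]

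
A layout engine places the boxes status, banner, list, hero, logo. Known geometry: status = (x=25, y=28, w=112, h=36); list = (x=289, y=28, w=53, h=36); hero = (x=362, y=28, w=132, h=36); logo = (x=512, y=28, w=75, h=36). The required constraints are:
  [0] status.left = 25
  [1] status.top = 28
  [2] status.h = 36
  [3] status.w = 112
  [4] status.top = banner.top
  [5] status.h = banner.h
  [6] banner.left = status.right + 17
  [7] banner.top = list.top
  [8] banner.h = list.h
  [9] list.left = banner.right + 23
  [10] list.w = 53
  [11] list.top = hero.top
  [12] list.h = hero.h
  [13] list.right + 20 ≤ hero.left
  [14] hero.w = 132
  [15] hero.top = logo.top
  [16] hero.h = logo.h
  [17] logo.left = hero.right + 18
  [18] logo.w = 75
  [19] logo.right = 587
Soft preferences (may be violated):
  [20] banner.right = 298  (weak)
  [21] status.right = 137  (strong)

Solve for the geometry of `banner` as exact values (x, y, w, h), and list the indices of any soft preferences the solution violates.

1. banner.y = 28  [status.top = banner.top]
2. banner.h = 36  [status.h = banner.h]
3. banner.x = 154  [banner.left = status.right + 17]
4. banner.w = 112  [list.left = banner.right + 23]

banner = (x=154, y=28, w=112, h=36)
violated soft preferences: 20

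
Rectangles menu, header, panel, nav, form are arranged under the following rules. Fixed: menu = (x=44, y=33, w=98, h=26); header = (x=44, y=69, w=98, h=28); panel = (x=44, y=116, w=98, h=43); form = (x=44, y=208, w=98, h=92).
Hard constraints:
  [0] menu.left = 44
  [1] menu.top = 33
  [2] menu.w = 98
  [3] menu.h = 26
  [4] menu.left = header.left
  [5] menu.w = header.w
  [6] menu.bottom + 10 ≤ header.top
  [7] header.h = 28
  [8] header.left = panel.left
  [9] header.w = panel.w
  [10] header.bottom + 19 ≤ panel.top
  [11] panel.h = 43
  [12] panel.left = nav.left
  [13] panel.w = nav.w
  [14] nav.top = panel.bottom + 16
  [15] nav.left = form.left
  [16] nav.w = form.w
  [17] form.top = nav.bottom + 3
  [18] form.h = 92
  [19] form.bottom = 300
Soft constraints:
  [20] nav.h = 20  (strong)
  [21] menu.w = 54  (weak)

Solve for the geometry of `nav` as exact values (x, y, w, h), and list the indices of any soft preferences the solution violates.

nav = (x=44, y=175, w=98, h=30)
violated soft preferences: 20, 21

1. nav.x = 44  [panel.left = nav.left]
2. nav.w = 98  [panel.w = nav.w]
3. nav.y = 175  [nav.top = panel.bottom + 16]
4. nav.h = 30  [form.top = nav.bottom + 3]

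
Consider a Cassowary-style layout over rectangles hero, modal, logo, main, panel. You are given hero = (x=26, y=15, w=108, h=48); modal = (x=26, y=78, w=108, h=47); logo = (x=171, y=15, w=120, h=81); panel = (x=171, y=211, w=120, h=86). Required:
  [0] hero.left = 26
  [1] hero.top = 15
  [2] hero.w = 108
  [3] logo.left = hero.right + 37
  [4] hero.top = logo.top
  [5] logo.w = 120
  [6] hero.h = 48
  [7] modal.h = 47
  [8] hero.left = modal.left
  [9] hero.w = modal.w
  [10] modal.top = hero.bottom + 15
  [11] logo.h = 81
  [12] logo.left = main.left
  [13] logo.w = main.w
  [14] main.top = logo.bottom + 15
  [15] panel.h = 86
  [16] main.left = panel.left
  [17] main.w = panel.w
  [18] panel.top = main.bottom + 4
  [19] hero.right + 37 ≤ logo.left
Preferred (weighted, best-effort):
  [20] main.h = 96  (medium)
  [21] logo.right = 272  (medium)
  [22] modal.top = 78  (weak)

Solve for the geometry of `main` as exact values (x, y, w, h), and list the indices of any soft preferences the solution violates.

main = (x=171, y=111, w=120, h=96)
violated soft preferences: 21

1. main.x = 171  [logo.left = main.left]
2. main.w = 120  [logo.w = main.w]
3. main.y = 111  [main.top = logo.bottom + 15]
4. main.h = 96  [panel.top = main.bottom + 4]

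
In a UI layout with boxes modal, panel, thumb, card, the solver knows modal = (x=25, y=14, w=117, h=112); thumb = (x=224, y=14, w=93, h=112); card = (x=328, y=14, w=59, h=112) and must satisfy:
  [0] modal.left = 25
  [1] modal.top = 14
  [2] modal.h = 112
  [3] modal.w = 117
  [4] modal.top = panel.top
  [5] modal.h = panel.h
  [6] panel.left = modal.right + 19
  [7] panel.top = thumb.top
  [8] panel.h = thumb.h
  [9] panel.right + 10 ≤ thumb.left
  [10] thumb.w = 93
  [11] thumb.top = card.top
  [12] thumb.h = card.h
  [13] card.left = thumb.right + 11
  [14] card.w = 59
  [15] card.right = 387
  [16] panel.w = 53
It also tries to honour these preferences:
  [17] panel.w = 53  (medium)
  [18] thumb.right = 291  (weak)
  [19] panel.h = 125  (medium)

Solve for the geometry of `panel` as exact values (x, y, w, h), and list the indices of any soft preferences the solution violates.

panel = (x=161, y=14, w=53, h=112)
violated soft preferences: 18, 19

1. panel.y = 14  [modal.top = panel.top]
2. panel.h = 112  [modal.h = panel.h]
3. panel.x = 161  [panel.left = modal.right + 19]
4. panel.w = 53  [panel.w = 53]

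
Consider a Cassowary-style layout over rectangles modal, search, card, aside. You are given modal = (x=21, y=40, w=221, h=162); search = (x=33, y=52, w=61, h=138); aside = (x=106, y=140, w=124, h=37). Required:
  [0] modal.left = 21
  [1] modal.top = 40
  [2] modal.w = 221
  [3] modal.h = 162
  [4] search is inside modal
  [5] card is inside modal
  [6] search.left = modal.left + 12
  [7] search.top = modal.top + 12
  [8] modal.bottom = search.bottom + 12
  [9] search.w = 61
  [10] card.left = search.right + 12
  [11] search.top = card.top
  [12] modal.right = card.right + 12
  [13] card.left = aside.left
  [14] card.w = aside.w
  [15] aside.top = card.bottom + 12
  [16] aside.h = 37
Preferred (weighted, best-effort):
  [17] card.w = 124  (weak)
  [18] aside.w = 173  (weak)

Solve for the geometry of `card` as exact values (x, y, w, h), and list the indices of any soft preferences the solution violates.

card = (x=106, y=52, w=124, h=76)
violated soft preferences: 18

1. card.x = 106  [card.left = search.right + 12]
2. card.y = 52  [search.top = card.top]
3. card.w = 124  [modal.right = card.right + 12]
4. card.h = 76  [aside.top = card.bottom + 12]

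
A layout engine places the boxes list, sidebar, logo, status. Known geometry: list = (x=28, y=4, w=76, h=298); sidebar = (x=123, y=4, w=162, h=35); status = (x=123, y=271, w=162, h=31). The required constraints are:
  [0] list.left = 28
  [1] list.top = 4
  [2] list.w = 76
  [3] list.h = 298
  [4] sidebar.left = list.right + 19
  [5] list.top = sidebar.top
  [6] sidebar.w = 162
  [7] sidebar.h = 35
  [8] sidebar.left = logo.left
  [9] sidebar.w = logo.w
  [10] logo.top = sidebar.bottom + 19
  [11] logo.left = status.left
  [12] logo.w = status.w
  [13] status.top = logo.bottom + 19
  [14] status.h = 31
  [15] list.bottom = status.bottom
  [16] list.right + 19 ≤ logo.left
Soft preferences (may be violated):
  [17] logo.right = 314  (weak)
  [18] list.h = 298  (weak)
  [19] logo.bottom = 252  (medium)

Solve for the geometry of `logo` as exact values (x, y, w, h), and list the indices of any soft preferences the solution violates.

1. logo.x = 123  [sidebar.left = logo.left]
2. logo.w = 162  [sidebar.w = logo.w]
3. logo.y = 58  [logo.top = sidebar.bottom + 19]
4. logo.h = 194  [status.top = logo.bottom + 19]

logo = (x=123, y=58, w=162, h=194)
violated soft preferences: 17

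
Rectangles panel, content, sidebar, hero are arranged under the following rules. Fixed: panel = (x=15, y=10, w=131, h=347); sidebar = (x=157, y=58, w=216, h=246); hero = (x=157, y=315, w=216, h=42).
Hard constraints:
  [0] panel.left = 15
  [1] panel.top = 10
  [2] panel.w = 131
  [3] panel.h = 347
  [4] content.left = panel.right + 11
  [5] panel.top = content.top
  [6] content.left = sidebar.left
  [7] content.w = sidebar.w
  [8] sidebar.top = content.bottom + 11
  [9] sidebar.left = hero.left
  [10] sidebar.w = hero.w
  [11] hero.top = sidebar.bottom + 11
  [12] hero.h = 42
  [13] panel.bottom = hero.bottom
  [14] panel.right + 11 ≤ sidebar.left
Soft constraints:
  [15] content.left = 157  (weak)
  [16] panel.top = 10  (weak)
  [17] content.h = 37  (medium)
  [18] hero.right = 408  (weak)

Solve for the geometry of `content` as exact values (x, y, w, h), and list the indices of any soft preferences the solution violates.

content = (x=157, y=10, w=216, h=37)
violated soft preferences: 18

1. content.x = 157  [content.left = panel.right + 11]
2. content.y = 10  [panel.top = content.top]
3. content.w = 216  [content.w = sidebar.w]
4. content.h = 37  [sidebar.top = content.bottom + 11]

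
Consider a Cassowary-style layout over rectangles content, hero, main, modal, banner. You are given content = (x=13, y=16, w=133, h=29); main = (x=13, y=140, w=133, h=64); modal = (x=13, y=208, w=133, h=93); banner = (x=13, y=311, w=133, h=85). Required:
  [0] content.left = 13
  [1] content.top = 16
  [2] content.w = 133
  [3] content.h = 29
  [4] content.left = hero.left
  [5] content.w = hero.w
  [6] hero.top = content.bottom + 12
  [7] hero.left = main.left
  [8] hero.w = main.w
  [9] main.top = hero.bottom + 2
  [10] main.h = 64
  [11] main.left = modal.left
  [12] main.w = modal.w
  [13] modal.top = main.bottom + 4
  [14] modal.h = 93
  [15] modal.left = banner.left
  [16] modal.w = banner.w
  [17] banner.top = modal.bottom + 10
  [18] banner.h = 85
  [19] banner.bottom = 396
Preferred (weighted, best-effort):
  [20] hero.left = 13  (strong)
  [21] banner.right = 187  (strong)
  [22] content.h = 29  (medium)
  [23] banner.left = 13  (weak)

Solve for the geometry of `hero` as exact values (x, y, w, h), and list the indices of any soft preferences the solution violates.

hero = (x=13, y=57, w=133, h=81)
violated soft preferences: 21

1. hero.x = 13  [content.left = hero.left]
2. hero.w = 133  [content.w = hero.w]
3. hero.y = 57  [hero.top = content.bottom + 12]
4. hero.h = 81  [main.top = hero.bottom + 2]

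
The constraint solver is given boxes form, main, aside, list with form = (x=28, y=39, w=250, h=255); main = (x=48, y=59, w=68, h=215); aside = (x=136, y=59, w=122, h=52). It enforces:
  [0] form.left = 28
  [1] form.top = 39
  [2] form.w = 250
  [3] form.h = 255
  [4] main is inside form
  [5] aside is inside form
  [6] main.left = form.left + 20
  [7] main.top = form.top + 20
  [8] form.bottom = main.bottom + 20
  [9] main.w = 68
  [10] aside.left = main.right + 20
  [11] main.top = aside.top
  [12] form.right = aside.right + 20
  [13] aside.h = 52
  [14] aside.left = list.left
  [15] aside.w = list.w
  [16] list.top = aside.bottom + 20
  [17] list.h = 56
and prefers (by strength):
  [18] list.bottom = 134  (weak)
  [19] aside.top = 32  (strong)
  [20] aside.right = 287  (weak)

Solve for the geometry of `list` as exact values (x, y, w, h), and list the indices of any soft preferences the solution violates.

list = (x=136, y=131, w=122, h=56)
violated soft preferences: 18, 19, 20

1. list.x = 136  [aside.left = list.left]
2. list.w = 122  [aside.w = list.w]
3. list.y = 131  [list.top = aside.bottom + 20]
4. list.h = 56  [list.h = 56]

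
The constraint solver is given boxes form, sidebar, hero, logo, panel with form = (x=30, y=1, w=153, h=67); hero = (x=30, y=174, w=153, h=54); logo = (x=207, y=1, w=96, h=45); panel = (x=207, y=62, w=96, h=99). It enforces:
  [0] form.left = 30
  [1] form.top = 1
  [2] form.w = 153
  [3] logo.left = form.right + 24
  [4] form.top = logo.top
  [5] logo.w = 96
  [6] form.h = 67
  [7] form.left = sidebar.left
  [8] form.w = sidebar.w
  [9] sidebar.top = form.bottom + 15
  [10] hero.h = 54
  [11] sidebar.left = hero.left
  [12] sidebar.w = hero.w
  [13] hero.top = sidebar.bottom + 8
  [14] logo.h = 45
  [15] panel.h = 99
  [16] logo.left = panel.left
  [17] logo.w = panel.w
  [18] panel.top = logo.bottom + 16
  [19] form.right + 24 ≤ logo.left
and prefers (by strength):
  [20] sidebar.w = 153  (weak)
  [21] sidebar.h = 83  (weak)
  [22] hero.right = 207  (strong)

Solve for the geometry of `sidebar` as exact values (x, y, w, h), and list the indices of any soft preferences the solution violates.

sidebar = (x=30, y=83, w=153, h=83)
violated soft preferences: 22

1. sidebar.x = 30  [form.left = sidebar.left]
2. sidebar.w = 153  [form.w = sidebar.w]
3. sidebar.y = 83  [sidebar.top = form.bottom + 15]
4. sidebar.h = 83  [hero.top = sidebar.bottom + 8]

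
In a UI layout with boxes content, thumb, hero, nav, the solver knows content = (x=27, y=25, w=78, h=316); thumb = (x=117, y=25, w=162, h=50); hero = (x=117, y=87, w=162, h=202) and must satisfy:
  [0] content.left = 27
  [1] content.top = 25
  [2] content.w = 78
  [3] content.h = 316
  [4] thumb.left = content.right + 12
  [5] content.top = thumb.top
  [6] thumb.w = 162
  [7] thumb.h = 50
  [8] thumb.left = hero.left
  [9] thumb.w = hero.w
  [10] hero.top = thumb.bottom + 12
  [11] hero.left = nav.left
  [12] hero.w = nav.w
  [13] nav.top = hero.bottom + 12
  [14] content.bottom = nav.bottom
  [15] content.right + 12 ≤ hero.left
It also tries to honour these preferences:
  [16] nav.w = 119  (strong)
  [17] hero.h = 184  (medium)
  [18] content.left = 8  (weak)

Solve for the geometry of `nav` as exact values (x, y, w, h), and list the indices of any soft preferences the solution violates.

nav = (x=117, y=301, w=162, h=40)
violated soft preferences: 16, 17, 18

1. nav.x = 117  [hero.left = nav.left]
2. nav.w = 162  [hero.w = nav.w]
3. nav.y = 301  [nav.top = hero.bottom + 12]
4. nav.h = 40  [content.bottom = nav.bottom]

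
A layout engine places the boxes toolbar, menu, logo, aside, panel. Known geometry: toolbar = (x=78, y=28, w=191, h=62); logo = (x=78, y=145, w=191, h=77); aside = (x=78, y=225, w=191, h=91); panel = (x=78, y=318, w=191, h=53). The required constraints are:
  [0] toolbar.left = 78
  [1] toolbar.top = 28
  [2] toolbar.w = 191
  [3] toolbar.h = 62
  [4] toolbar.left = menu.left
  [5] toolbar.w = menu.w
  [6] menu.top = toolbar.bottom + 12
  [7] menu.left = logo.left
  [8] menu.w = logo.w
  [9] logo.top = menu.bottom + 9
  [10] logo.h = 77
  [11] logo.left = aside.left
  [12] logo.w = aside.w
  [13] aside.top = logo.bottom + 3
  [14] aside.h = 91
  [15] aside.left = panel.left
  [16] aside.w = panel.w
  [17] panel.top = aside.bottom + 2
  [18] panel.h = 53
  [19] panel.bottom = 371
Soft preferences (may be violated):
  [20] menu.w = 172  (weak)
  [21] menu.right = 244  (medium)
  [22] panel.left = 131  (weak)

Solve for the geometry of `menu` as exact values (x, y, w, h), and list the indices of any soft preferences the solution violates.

1. menu.x = 78  [toolbar.left = menu.left]
2. menu.w = 191  [toolbar.w = menu.w]
3. menu.y = 102  [menu.top = toolbar.bottom + 12]
4. menu.h = 34  [logo.top = menu.bottom + 9]

menu = (x=78, y=102, w=191, h=34)
violated soft preferences: 20, 21, 22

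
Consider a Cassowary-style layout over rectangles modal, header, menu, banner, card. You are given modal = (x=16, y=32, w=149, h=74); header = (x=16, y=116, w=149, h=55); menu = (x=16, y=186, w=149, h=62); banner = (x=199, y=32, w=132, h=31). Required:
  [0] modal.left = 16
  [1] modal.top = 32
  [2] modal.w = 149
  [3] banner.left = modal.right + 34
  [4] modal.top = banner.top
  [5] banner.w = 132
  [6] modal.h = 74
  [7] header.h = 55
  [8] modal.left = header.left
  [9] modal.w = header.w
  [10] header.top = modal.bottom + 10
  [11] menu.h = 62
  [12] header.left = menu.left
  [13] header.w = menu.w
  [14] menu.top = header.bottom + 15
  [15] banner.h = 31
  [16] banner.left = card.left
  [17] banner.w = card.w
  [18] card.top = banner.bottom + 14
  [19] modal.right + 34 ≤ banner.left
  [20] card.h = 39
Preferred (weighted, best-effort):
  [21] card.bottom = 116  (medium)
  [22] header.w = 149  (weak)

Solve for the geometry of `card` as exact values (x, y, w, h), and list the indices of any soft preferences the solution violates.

card = (x=199, y=77, w=132, h=39)
violated soft preferences: none

1. card.x = 199  [banner.left = card.left]
2. card.w = 132  [banner.w = card.w]
3. card.y = 77  [card.top = banner.bottom + 14]
4. card.h = 39  [card.h = 39]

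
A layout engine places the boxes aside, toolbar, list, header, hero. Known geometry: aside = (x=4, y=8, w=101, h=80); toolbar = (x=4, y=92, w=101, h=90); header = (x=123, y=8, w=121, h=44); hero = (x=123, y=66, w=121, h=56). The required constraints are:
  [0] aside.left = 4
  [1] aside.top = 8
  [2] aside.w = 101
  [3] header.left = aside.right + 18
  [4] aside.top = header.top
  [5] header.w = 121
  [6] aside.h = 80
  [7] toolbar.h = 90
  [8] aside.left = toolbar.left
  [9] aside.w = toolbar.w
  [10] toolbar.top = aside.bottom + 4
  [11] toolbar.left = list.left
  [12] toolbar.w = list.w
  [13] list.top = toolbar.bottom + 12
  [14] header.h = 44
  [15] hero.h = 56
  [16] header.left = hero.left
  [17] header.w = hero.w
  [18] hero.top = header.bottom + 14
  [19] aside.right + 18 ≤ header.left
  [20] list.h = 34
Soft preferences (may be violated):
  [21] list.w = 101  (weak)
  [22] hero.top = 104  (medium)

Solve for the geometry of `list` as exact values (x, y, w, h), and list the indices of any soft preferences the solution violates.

list = (x=4, y=194, w=101, h=34)
violated soft preferences: 22

1. list.x = 4  [toolbar.left = list.left]
2. list.w = 101  [toolbar.w = list.w]
3. list.y = 194  [list.top = toolbar.bottom + 12]
4. list.h = 34  [list.h = 34]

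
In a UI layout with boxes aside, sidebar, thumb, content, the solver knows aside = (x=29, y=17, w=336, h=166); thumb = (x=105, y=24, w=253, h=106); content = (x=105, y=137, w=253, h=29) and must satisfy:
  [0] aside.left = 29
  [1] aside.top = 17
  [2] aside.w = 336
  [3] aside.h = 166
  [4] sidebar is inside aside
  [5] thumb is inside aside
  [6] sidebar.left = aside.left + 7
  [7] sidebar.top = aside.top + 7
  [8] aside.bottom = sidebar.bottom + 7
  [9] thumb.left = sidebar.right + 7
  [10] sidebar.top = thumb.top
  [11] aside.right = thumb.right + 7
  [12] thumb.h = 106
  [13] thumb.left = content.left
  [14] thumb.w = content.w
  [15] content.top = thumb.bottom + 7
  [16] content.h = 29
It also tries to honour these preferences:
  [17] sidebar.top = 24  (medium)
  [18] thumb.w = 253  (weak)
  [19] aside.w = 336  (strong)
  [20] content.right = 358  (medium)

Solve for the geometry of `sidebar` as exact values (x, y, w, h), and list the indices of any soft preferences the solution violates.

sidebar = (x=36, y=24, w=62, h=152)
violated soft preferences: none

1. sidebar.x = 36  [sidebar.left = aside.left + 7]
2. sidebar.y = 24  [sidebar.top = aside.top + 7]
3. sidebar.h = 152  [aside.bottom = sidebar.bottom + 7]
4. sidebar.w = 62  [thumb.left = sidebar.right + 7]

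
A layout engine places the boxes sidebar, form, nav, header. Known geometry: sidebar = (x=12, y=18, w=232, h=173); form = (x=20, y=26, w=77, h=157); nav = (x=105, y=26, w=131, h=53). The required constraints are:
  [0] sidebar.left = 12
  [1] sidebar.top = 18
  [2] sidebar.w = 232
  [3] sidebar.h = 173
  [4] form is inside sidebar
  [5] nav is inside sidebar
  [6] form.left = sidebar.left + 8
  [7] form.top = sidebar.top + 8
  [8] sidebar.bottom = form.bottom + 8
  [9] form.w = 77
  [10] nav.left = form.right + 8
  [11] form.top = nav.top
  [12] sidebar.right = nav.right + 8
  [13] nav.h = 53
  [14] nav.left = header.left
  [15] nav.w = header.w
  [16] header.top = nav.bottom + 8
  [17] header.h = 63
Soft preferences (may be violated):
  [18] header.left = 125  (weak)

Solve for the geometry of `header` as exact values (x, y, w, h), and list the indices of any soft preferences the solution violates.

header = (x=105, y=87, w=131, h=63)
violated soft preferences: 18

1. header.x = 105  [nav.left = header.left]
2. header.w = 131  [nav.w = header.w]
3. header.y = 87  [header.top = nav.bottom + 8]
4. header.h = 63  [header.h = 63]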